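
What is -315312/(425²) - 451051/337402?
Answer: -187857986299/60943236250 ≈ -3.0825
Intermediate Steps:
-315312/(425²) - 451051/337402 = -315312/180625 - 451051*1/337402 = -315312*1/180625 - 451051/337402 = -315312/180625 - 451051/337402 = -187857986299/60943236250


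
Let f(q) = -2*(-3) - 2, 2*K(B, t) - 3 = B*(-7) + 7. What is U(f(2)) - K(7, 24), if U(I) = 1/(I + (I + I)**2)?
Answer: 1327/68 ≈ 19.515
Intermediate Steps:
K(B, t) = 5 - 7*B/2 (K(B, t) = 3/2 + (B*(-7) + 7)/2 = 3/2 + (-7*B + 7)/2 = 3/2 + (7 - 7*B)/2 = 3/2 + (7/2 - 7*B/2) = 5 - 7*B/2)
f(q) = 4 (f(q) = 6 - 2 = 4)
U(I) = 1/(I + 4*I**2) (U(I) = 1/(I + (2*I)**2) = 1/(I + 4*I**2))
U(f(2)) - K(7, 24) = 1/(4*(1 + 4*4)) - (5 - 7/2*7) = 1/(4*(1 + 16)) - (5 - 49/2) = (1/4)/17 - 1*(-39/2) = (1/4)*(1/17) + 39/2 = 1/68 + 39/2 = 1327/68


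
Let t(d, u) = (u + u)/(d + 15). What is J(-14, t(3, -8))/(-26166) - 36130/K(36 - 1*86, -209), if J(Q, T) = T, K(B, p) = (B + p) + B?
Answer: 1418066782/12127941 ≈ 116.93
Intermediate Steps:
K(B, p) = p + 2*B
t(d, u) = 2*u/(15 + d) (t(d, u) = (2*u)/(15 + d) = 2*u/(15 + d))
J(-14, t(3, -8))/(-26166) - 36130/K(36 - 1*86, -209) = (2*(-8)/(15 + 3))/(-26166) - 36130/(-209 + 2*(36 - 1*86)) = (2*(-8)/18)*(-1/26166) - 36130/(-209 + 2*(36 - 86)) = (2*(-8)*(1/18))*(-1/26166) - 36130/(-209 + 2*(-50)) = -8/9*(-1/26166) - 36130/(-209 - 100) = 4/117747 - 36130/(-309) = 4/117747 - 36130*(-1/309) = 4/117747 + 36130/309 = 1418066782/12127941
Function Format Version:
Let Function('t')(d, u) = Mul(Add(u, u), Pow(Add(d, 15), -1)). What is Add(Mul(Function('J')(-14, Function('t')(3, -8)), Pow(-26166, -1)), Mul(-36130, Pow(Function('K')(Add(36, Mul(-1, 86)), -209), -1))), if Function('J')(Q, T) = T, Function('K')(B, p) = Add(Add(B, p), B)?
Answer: Rational(1418066782, 12127941) ≈ 116.93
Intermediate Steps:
Function('K')(B, p) = Add(p, Mul(2, B))
Function('t')(d, u) = Mul(2, u, Pow(Add(15, d), -1)) (Function('t')(d, u) = Mul(Mul(2, u), Pow(Add(15, d), -1)) = Mul(2, u, Pow(Add(15, d), -1)))
Add(Mul(Function('J')(-14, Function('t')(3, -8)), Pow(-26166, -1)), Mul(-36130, Pow(Function('K')(Add(36, Mul(-1, 86)), -209), -1))) = Add(Mul(Mul(2, -8, Pow(Add(15, 3), -1)), Pow(-26166, -1)), Mul(-36130, Pow(Add(-209, Mul(2, Add(36, Mul(-1, 86)))), -1))) = Add(Mul(Mul(2, -8, Pow(18, -1)), Rational(-1, 26166)), Mul(-36130, Pow(Add(-209, Mul(2, Add(36, -86))), -1))) = Add(Mul(Mul(2, -8, Rational(1, 18)), Rational(-1, 26166)), Mul(-36130, Pow(Add(-209, Mul(2, -50)), -1))) = Add(Mul(Rational(-8, 9), Rational(-1, 26166)), Mul(-36130, Pow(Add(-209, -100), -1))) = Add(Rational(4, 117747), Mul(-36130, Pow(-309, -1))) = Add(Rational(4, 117747), Mul(-36130, Rational(-1, 309))) = Add(Rational(4, 117747), Rational(36130, 309)) = Rational(1418066782, 12127941)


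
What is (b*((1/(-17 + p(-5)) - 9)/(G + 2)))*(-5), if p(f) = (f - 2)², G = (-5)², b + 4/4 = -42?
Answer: -61705/864 ≈ -71.418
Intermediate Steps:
b = -43 (b = -1 - 42 = -43)
G = 25
p(f) = (-2 + f)²
(b*((1/(-17 + p(-5)) - 9)/(G + 2)))*(-5) = -43*(1/(-17 + (-2 - 5)²) - 9)/(25 + 2)*(-5) = -43*(1/(-17 + (-7)²) - 9)/27*(-5) = -43*(1/(-17 + 49) - 9)/27*(-5) = -43*(1/32 - 9)/27*(-5) = -(-12341)/(32*27)*(-5) = -43*(-287/864)*(-5) = (12341/864)*(-5) = -61705/864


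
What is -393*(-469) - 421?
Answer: 183896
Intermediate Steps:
-393*(-469) - 421 = 184317 - 421 = 183896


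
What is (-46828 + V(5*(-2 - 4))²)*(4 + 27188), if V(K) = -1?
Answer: -1273319784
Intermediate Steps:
(-46828 + V(5*(-2 - 4))²)*(4 + 27188) = (-46828 + (-1)²)*(4 + 27188) = (-46828 + 1)*27192 = -46827*27192 = -1273319784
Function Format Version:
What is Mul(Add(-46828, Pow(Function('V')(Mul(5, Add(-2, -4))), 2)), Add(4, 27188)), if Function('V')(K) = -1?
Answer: -1273319784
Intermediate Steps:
Mul(Add(-46828, Pow(Function('V')(Mul(5, Add(-2, -4))), 2)), Add(4, 27188)) = Mul(Add(-46828, Pow(-1, 2)), Add(4, 27188)) = Mul(Add(-46828, 1), 27192) = Mul(-46827, 27192) = -1273319784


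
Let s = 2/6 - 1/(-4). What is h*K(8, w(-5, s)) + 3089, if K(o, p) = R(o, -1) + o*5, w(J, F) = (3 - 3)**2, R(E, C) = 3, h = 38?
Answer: 4723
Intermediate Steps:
s = 7/12 (s = 2*(1/6) - 1*(-1/4) = 1/3 + 1/4 = 7/12 ≈ 0.58333)
w(J, F) = 0 (w(J, F) = 0**2 = 0)
K(o, p) = 3 + 5*o (K(o, p) = 3 + o*5 = 3 + 5*o)
h*K(8, w(-5, s)) + 3089 = 38*(3 + 5*8) + 3089 = 38*(3 + 40) + 3089 = 38*43 + 3089 = 1634 + 3089 = 4723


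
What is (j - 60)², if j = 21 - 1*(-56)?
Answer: 289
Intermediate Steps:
j = 77 (j = 21 + 56 = 77)
(j - 60)² = (77 - 60)² = 17² = 289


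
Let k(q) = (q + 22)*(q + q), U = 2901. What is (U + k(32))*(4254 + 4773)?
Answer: 57384639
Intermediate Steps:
k(q) = 2*q*(22 + q) (k(q) = (22 + q)*(2*q) = 2*q*(22 + q))
(U + k(32))*(4254 + 4773) = (2901 + 2*32*(22 + 32))*(4254 + 4773) = (2901 + 2*32*54)*9027 = (2901 + 3456)*9027 = 6357*9027 = 57384639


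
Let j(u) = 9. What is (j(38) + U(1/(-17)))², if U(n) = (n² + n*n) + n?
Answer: 6687396/83521 ≈ 80.068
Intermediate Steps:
U(n) = n + 2*n² (U(n) = (n² + n²) + n = 2*n² + n = n + 2*n²)
(j(38) + U(1/(-17)))² = (9 + (1 + 2/(-17))/(-17))² = (9 - (1 + 2*(-1/17))/17)² = (9 - (1 - 2/17)/17)² = (9 - 1/17*15/17)² = (9 - 15/289)² = (2586/289)² = 6687396/83521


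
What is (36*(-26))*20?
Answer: -18720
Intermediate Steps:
(36*(-26))*20 = -936*20 = -18720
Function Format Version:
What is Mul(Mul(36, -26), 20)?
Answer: -18720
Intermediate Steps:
Mul(Mul(36, -26), 20) = Mul(-936, 20) = -18720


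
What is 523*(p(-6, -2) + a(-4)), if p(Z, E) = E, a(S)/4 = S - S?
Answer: -1046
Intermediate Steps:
a(S) = 0 (a(S) = 4*(S - S) = 4*0 = 0)
523*(p(-6, -2) + a(-4)) = 523*(-2 + 0) = 523*(-2) = -1046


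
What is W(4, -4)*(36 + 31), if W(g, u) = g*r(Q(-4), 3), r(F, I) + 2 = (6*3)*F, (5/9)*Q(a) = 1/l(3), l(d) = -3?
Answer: -17152/5 ≈ -3430.4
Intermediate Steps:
Q(a) = -⅗ (Q(a) = 9*(1/(-3))/5 = 9*(1*(-⅓))/5 = (9/5)*(-⅓) = -⅗)
r(F, I) = -2 + 18*F (r(F, I) = -2 + (6*3)*F = -2 + 18*F)
W(g, u) = -64*g/5 (W(g, u) = g*(-2 + 18*(-⅗)) = g*(-2 - 54/5) = g*(-64/5) = -64*g/5)
W(4, -4)*(36 + 31) = (-64/5*4)*(36 + 31) = -256/5*67 = -17152/5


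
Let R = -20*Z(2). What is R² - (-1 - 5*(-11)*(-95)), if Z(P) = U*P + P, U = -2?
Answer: 6826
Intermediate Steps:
Z(P) = -P (Z(P) = -2*P + P = -P)
R = 40 (R = -(-20)*2 = -20*(-2) = 40)
R² - (-1 - 5*(-11)*(-95)) = 40² - (-1 - 5*(-11)*(-95)) = 1600 - (-1 + 55*(-95)) = 1600 - (-1 - 5225) = 1600 - 1*(-5226) = 1600 + 5226 = 6826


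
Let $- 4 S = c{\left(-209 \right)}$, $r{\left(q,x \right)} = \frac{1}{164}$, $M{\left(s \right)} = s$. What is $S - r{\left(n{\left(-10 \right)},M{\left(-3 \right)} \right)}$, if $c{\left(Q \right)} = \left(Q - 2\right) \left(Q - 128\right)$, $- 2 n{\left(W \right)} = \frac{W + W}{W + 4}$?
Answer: $- \frac{728847}{41} \approx -17777.0$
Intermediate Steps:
$n{\left(W \right)} = - \frac{W}{4 + W}$ ($n{\left(W \right)} = - \frac{\left(W + W\right) \frac{1}{W + 4}}{2} = - \frac{2 W \frac{1}{4 + W}}{2} = - \frac{W}{4 + W}$)
$c{\left(Q \right)} = \left(-128 + Q\right) \left(-2 + Q\right)$ ($c{\left(Q \right)} = \left(-2 + Q\right) \left(-128 + Q\right) = \left(-128 + Q\right) \left(-2 + Q\right)$)
$r{\left(q,x \right)} = \frac{1}{164}$
$S = - \frac{71107}{4}$ ($S = - \frac{256 + \left(-209\right)^{2} - -27170}{4} = - \frac{256 + 43681 + 27170}{4} = \left(- \frac{1}{4}\right) 71107 = - \frac{71107}{4} \approx -17777.0$)
$S - r{\left(n{\left(-10 \right)},M{\left(-3 \right)} \right)} = - \frac{71107}{4} - \frac{1}{164} = - \frac{728847}{41}$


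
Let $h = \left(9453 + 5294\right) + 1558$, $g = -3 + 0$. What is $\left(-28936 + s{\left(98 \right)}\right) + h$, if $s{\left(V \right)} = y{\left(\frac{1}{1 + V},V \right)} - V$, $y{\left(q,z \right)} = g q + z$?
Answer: $- \frac{416824}{33} \approx -12631.0$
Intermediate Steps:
$g = -3$
$y{\left(q,z \right)} = z - 3 q$ ($y{\left(q,z \right)} = - 3 q + z = z - 3 q$)
$s{\left(V \right)} = - \frac{3}{1 + V}$ ($s{\left(V \right)} = \left(V - \frac{3}{1 + V}\right) - V = - \frac{3}{1 + V}$)
$h = 16305$ ($h = 14747 + 1558 = 16305$)
$\left(-28936 + s{\left(98 \right)}\right) + h = \left(-28936 - \frac{3}{1 + 98}\right) + 16305 = \left(-28936 - \frac{3}{99}\right) + 16305 = \left(-28936 - \frac{1}{33}\right) + 16305 = - \frac{954889}{33} + 16305 = - \frac{416824}{33}$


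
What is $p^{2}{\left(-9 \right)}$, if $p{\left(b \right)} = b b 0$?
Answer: $0$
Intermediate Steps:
$p{\left(b \right)} = 0$ ($p{\left(b \right)} = b^{2} \cdot 0 = 0$)
$p^{2}{\left(-9 \right)} = 0^{2} = 0$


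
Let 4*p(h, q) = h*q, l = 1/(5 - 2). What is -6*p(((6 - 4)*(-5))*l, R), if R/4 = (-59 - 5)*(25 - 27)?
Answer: 2560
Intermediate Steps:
l = ⅓ (l = 1/3 = ⅓ ≈ 0.33333)
R = 512 (R = 4*((-59 - 5)*(25 - 27)) = 4*(-64*(-2)) = 4*128 = 512)
p(h, q) = h*q/4 (p(h, q) = (h*q)/4 = h*q/4)
-6*p(((6 - 4)*(-5))*l, R) = -3*((6 - 4)*(-5))*(⅓)*512/2 = -3*(2*(-5))*(⅓)*512/2 = -3*(-10*⅓)*512/2 = -3*(-10)*512/(2*3) = -6*(-1280/3) = 2560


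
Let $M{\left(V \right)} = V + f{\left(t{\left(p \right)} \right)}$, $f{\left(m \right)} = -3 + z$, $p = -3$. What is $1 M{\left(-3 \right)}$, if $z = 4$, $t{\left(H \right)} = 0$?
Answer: $-2$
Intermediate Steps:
$f{\left(m \right)} = 1$ ($f{\left(m \right)} = -3 + 4 = 1$)
$M{\left(V \right)} = 1 + V$ ($M{\left(V \right)} = V + 1 = 1 + V$)
$1 M{\left(-3 \right)} = 1 \left(1 - 3\right) = 1 \left(-2\right) = -2$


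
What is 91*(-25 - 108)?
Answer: -12103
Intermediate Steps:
91*(-25 - 108) = 91*(-133) = -12103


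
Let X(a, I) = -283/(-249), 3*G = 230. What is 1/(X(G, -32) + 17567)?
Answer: 249/4374466 ≈ 5.6921e-5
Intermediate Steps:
G = 230/3 (G = (1/3)*230 = 230/3 ≈ 76.667)
X(a, I) = 283/249 (X(a, I) = -283*(-1/249) = 283/249)
1/(X(G, -32) + 17567) = 1/(283/249 + 17567) = 1/(4374466/249) = 249/4374466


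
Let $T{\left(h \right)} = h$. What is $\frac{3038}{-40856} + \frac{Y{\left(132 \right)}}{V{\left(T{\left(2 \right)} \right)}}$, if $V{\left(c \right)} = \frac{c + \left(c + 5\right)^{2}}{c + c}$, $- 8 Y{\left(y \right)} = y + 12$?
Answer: $- \frac{516095}{347276} \approx -1.4861$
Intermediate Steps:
$Y{\left(y \right)} = - \frac{3}{2} - \frac{y}{8}$ ($Y{\left(y \right)} = - \frac{y + 12}{8} = - \frac{12 + y}{8} = - \frac{3}{2} - \frac{y}{8}$)
$V{\left(c \right)} = \frac{c + \left(5 + c\right)^{2}}{2 c}$
$\frac{3038}{-40856} + \frac{Y{\left(132 \right)}}{V{\left(T{\left(2 \right)} \right)}} = \frac{3038}{-40856} + \frac{- \frac{3}{2} - \frac{33}{2}}{\frac{1}{2} \cdot \frac{1}{2} \left(2 + \left(5 + 2\right)^{2}\right)} = 3038 \left(- \frac{1}{40856}\right) + \frac{- \frac{3}{2} - \frac{33}{2}}{\frac{1}{2} \cdot \frac{1}{2} \left(2 + 7^{2}\right)} = - \frac{1519}{20428} - \frac{18}{\frac{1}{2} \cdot \frac{1}{2} \left(2 + 49\right)} = - \frac{1519}{20428} - \frac{18}{\frac{1}{2} \cdot \frac{1}{2} \cdot 51} = - \frac{1519}{20428} - \frac{18}{\frac{51}{4}} = - \frac{1519}{20428} - \frac{24}{17} = - \frac{516095}{347276}$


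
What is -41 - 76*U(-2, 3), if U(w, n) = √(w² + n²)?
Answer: -41 - 76*√13 ≈ -315.02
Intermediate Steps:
U(w, n) = √(n² + w²)
-41 - 76*U(-2, 3) = -41 - 76*√(3² + (-2)²) = -41 - 76*√(9 + 4) = -41 - 76*√13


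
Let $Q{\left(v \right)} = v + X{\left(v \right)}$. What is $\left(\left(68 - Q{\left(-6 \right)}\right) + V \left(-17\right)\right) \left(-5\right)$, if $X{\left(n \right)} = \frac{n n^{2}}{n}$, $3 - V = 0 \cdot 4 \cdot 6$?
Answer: $65$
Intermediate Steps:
$V = 3$ ($V = 3 - 0 \cdot 4 \cdot 6 = 3 - 0 \cdot 6 = 3 - 0 = 3 + 0 = 3$)
$X{\left(n \right)} = n^{2}$ ($X{\left(n \right)} = \frac{n^{3}}{n} = n^{2}$)
$Q{\left(v \right)} = v + v^{2}$
$\left(\left(68 - Q{\left(-6 \right)}\right) + V \left(-17\right)\right) \left(-5\right) = \left(\left(68 - - 6 \left(1 - 6\right)\right) + 3 \left(-17\right)\right) \left(-5\right) = \left(\left(68 - \left(-6\right) \left(-5\right)\right) - 51\right) \left(-5\right) = \left(\left(68 - 30\right) - 51\right) \left(-5\right) = \left(38 - 51\right) \left(-5\right) = \left(-13\right) \left(-5\right) = 65$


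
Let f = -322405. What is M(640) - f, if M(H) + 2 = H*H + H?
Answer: 732643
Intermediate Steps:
M(H) = -2 + H + H² (M(H) = -2 + (H*H + H) = -2 + (H² + H) = -2 + (H + H²) = -2 + H + H²)
M(640) - f = (-2 + 640 + 640²) - 1*(-322405) = (-2 + 640 + 409600) + 322405 = 410238 + 322405 = 732643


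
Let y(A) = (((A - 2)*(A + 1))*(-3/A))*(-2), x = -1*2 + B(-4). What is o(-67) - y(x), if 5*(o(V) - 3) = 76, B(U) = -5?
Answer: 2257/35 ≈ 64.486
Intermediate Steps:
o(V) = 91/5 (o(V) = 3 + (1/5)*76 = 3 + 76/5 = 91/5)
x = -7 (x = -1*2 - 5 = -2 - 5 = -7)
y(A) = 6*(1 + A)*(-2 + A)/A (y(A) = (((-2 + A)*(1 + A))*(-3/A))*(-2) = (((1 + A)*(-2 + A))*(-3/A))*(-2) = -3*(1 + A)*(-2 + A)/A*(-2) = 6*(1 + A)*(-2 + A)/A)
o(-67) - y(x) = 91/5 - (-6 - 12/(-7) + 6*(-7)) = 91/5 - (-6 - 12*(-1/7) - 42) = 91/5 - (-6 + 12/7 - 42) = 91/5 - 1*(-324/7) = 91/5 + 324/7 = 2257/35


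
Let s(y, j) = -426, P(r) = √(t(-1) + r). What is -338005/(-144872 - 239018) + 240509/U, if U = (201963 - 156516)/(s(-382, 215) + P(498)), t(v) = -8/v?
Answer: -2621119512735/1163109922 + 240509*√506/45447 ≈ -2134.5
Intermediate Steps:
P(r) = √(8 + r) (P(r) = √(-8/(-1) + r) = √(-8*(-1) + r) = √(8 + r))
U = 45447/(-426 + √506) (U = (201963 - 156516)/(-426 + √(8 + 498)) = 45447/(-426 + √506) ≈ -112.63)
-338005/(-144872 - 239018) + 240509/U = -338005/(-144872 - 239018) + 240509/(-9680211/90485 - 45447*√506/180970) = -338005/(-383890) + 240509/(-9680211/90485 - 45447*√506/180970) = -338005*(-1/383890) + 240509/(-9680211/90485 - 45447*√506/180970) = 67601/76778 + 240509/(-9680211/90485 - 45447*√506/180970)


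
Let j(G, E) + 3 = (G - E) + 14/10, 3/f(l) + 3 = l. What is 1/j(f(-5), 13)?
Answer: -40/599 ≈ -0.066778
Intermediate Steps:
f(l) = 3/(-3 + l)
j(G, E) = -8/5 + G - E (j(G, E) = -3 + ((G - E) + 14/10) = -3 + ((G - E) + 14*(1/10)) = -3 + ((G - E) + 7/5) = -3 + (7/5 + G - E) = -8/5 + G - E)
1/j(f(-5), 13) = 1/(-8/5 + 3/(-3 - 5) - 1*13) = 1/(-8/5 + 3/(-8) - 13) = 1/(-8/5 + 3*(-1/8) - 13) = 1/(-8/5 - 3/8 - 13) = 1/(-599/40) = -40/599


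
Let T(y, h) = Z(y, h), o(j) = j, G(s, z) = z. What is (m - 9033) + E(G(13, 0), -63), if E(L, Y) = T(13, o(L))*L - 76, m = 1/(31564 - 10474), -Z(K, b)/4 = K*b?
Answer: -192108809/21090 ≈ -9109.0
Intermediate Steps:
Z(K, b) = -4*K*b
T(y, h) = -4*h*y (T(y, h) = -4*y*h = -4*h*y)
m = 1/21090 ≈ 4.7416e-5
E(L, Y) = -76 - 52*L² (E(L, Y) = (-4*L*13)*L - 76 = (-52*L)*L - 76 = -52*L² - 76 = -76 - 52*L²)
(m - 9033) + E(G(13, 0), -63) = (1/21090 - 9033) + (-76 - 52*0²) = -190505969/21090 + (-76 - 52*0) = -190505969/21090 + (-76 + 0) = -190505969/21090 - 76 = -192108809/21090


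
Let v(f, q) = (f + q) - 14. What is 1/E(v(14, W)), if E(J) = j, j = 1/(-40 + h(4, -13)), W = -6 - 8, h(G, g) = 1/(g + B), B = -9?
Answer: -881/22 ≈ -40.045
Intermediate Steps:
h(G, g) = 1/(-9 + g) (h(G, g) = 1/(g - 9) = 1/(-9 + g))
W = -14
j = -22/881 (j = 1/(-40 + 1/(-9 - 13)) = 1/(-40 + 1/(-22)) = 1/(-40 - 1/22) = 1/(-881/22) = -22/881 ≈ -0.024972)
v(f, q) = -14 + f + q
E(J) = -22/881
1/E(v(14, W)) = 1/(-22/881) = -881/22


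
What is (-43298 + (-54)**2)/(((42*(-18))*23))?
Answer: 20191/8694 ≈ 2.3224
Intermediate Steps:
(-43298 + (-54)**2)/(((42*(-18))*23)) = (-43298 + 2916)/((-756*23)) = -40382/(-17388) = -40382*(-1/17388) = 20191/8694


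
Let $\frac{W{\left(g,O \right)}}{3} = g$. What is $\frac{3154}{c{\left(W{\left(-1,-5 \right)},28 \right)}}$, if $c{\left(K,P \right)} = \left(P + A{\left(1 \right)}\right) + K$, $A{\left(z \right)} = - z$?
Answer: $\frac{1577}{12} \approx 131.42$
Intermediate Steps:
$W{\left(g,O \right)} = 3 g$
$c{\left(K,P \right)} = -1 + K + P$ ($c{\left(K,P \right)} = \left(P - 1\right) + K = \left(-1 + P\right) + K = -1 + K + P$)
$\frac{3154}{c{\left(W{\left(-1,-5 \right)},28 \right)}} = \frac{3154}{-1 + 3 \left(-1\right) + 28} = \frac{3154}{-1 - 3 + 28} = \frac{3154}{24} = 3154 \cdot \frac{1}{24} = \frac{1577}{12}$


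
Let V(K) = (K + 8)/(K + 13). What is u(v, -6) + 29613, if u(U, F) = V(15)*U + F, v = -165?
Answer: 825201/28 ≈ 29471.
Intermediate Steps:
V(K) = (8 + K)/(13 + K)
u(U, F) = F + 23*U/28 (u(U, F) = ((8 + 15)/(13 + 15))*U + F = (23/28)*U + F = ((1/28)*23)*U + F = 23*U/28 + F = F + 23*U/28)
u(v, -6) + 29613 = (-6 + (23/28)*(-165)) + 29613 = (-6 - 3795/28) + 29613 = -3963/28 + 29613 = 825201/28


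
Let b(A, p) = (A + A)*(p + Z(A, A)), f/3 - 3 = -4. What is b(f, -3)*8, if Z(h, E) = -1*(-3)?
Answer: 0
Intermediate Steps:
Z(h, E) = 3
f = -3 (f = 9 + 3*(-4) = 9 - 12 = -3)
b(A, p) = 2*A*(3 + p) (b(A, p) = (A + A)*(p + 3) = (2*A)*(3 + p) = 2*A*(3 + p))
b(f, -3)*8 = (2*(-3)*(3 - 3))*8 = (2*(-3)*0)*8 = 0*8 = 0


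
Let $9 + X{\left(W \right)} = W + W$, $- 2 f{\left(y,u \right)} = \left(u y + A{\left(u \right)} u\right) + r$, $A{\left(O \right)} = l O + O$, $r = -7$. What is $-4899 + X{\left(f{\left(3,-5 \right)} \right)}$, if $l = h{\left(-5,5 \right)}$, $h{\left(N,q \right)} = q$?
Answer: $-5036$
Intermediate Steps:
$l = 5$
$A{\left(O \right)} = 6 O$ ($A{\left(O \right)} = 5 O + O = 6 O$)
$f{\left(y,u \right)} = \frac{7}{2} - 3 u^{2} - \frac{u y}{2}$ ($f{\left(y,u \right)} = - \frac{\left(u y + 6 u u\right) - 7}{2} = - \frac{\left(u y + 6 u^{2}\right) - 7}{2} = - \frac{\left(6 u^{2} + u y\right) - 7}{2} = - \frac{-7 + 6 u^{2} + u y}{2} = \frac{7}{2} - 3 u^{2} - \frac{u y}{2}$)
$X{\left(W \right)} = -9 + 2 W$ ($X{\left(W \right)} = -9 + \left(W + W\right) = -9 + 2 W$)
$-4899 + X{\left(f{\left(3,-5 \right)} \right)} = -4899 + \left(-9 + 2 \left(\frac{7}{2} - 3 \left(-5\right)^{2} - \left(- \frac{5}{2}\right) 3\right)\right) = -4899 + \left(-9 + 2 \left(\frac{7}{2} - 75 + \frac{15}{2}\right)\right) = -4899 + \left(-9 + 2 \left(-64\right)\right) = -4899 - 137 = -5036$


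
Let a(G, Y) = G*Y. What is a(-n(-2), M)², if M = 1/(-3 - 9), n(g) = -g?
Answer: 1/36 ≈ 0.027778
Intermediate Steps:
M = -1/12 (M = 1/(-12) = -1/12 ≈ -0.083333)
a(-n(-2), M)² = (-(-1)*(-2)*(-1/12))² = (-1*2*(-1/12))² = (-2*(-1/12))² = (⅙)² = 1/36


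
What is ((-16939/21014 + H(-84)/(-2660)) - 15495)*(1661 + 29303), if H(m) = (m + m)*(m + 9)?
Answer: -5042927228138/10507 ≈ -4.7996e+8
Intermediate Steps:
H(m) = 2*m*(9 + m) (H(m) = (2*m)*(9 + m) = 2*m*(9 + m))
((-16939/21014 + H(-84)/(-2660)) - 15495)*(1661 + 29303) = ((-16939/21014 + (2*(-84)*(9 - 84))/(-2660)) - 15495)*(1661 + 29303) = ((-16939*1/21014 + (2*(-84)*(-75))*(-1/2660)) - 15495)*30964 = ((-16939/21014 + 12600*(-1/2660)) - 15495)*30964 = ((-16939/21014 - 90/19) - 15495)*30964 = (-116479/21014 - 15495)*30964 = -325728409/21014*30964 = -5042927228138/10507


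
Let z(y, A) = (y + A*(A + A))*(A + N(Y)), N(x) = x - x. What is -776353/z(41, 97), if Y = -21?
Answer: -776353/1829323 ≈ -0.42439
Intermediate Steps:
N(x) = 0
z(y, A) = A*(y + 2*A**2) (z(y, A) = (y + A*(A + A))*(A + 0) = (y + A*(2*A))*A = (y + 2*A**2)*A = A*(y + 2*A**2))
-776353/z(41, 97) = -776353*1/(97*(41 + 2*97**2)) = -776353*1/(97*(41 + 2*9409)) = -776353*1/(97*(41 + 18818)) = -776353/(97*18859) = -776353/1829323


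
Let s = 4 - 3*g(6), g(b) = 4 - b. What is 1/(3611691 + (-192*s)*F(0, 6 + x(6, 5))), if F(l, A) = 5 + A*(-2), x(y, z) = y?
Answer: 1/3648171 ≈ 2.7411e-7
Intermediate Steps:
s = 10 (s = 4 - 3*(4 - 1*6) = 4 - 3*(4 - 6) = 4 - 3*(-2) = 4 + 6 = 10)
F(l, A) = 5 - 2*A
1/(3611691 + (-192*s)*F(0, 6 + x(6, 5))) = 1/(3611691 + (-192*10)*(5 - 2*(6 + 6))) = 1/(3611691 - 1920*(5 - 2*12)) = 1/(3611691 - 1920*(5 - 24)) = 1/(3611691 - 1920*(-19)) = 1/(3611691 + 36480) = 1/3648171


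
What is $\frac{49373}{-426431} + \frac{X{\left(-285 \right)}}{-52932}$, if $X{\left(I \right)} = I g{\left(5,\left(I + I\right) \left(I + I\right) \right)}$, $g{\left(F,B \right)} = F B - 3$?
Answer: $\frac{65809037482453}{7523948564} \approx 8746.6$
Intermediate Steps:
$g{\left(F,B \right)} = -3 + B F$ ($g{\left(F,B \right)} = B F - 3 = -3 + B F$)
$X{\left(I \right)} = I \left(-3 + 20 I^{2}\right)$ ($X{\left(I \right)} = I \left(-3 + \left(I + I\right) \left(I + I\right) 5\right) = I \left(-3 + 2 I 2 I 5\right) = I \left(-3 + 4 I^{2} \cdot 5\right) = I \left(-3 + 20 I^{2}\right)$)
$\frac{49373}{-426431} + \frac{X{\left(-285 \right)}}{-52932} = \frac{49373}{-426431} + \frac{\left(-285\right) \left(-3 + 20 \left(-285\right)^{2}\right)}{-52932} = 49373 \left(- \frac{1}{426431}\right) + - 285 \left(-3 + 20 \cdot 81225\right) \left(- \frac{1}{52932}\right) = - \frac{49373}{426431} + - 285 \left(-3 + 1624500\right) \left(- \frac{1}{52932}\right) = - \frac{49373}{426431} + \left(-285\right) 1624497 \left(- \frac{1}{52932}\right) = - \frac{49373}{426431} - - \frac{154327215}{17644} = - \frac{49373}{426431} + \frac{154327215}{17644} = \frac{65809037482453}{7523948564}$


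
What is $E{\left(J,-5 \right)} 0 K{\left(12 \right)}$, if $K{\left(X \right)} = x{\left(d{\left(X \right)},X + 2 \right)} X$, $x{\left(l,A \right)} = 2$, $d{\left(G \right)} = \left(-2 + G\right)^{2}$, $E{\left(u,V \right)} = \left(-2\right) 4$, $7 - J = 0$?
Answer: $0$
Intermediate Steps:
$J = 7$ ($J = 7 - 0 = 7 + 0 = 7$)
$E{\left(u,V \right)} = -8$
$K{\left(X \right)} = 2 X$
$E{\left(J,-5 \right)} 0 K{\left(12 \right)} = \left(-8\right) 0 \cdot 2 \cdot 12 = 0 \cdot 24 = 0$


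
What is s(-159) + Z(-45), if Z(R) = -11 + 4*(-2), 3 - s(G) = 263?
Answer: -279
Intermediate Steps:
s(G) = -260 (s(G) = 3 - 1*263 = 3 - 263 = -260)
Z(R) = -19 (Z(R) = -11 - 8 = -19)
s(-159) + Z(-45) = -260 - 19 = -279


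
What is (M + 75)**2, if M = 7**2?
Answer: 15376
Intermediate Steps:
M = 49
(M + 75)**2 = (49 + 75)**2 = 124**2 = 15376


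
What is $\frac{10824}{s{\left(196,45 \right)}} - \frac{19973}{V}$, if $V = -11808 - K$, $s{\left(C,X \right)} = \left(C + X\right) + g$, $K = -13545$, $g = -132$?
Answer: $\frac{16624231}{189333} \approx 87.804$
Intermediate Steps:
$s{\left(C,X \right)} = -132 + C + X$ ($s{\left(C,X \right)} = \left(C + X\right) - 132 = -132 + C + X$)
$V = 1737$ ($V = -11808 - -13545 = -11808 + 13545 = 1737$)
$\frac{10824}{s{\left(196,45 \right)}} - \frac{19973}{V} = \frac{10824}{-132 + 196 + 45} - \frac{19973}{1737} = \frac{10824}{109} - \frac{19973}{1737} = \frac{16624231}{189333}$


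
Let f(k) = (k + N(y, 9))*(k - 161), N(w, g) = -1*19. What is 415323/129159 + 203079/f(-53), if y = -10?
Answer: 1208473235/73706736 ≈ 16.396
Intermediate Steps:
N(w, g) = -19
f(k) = (-161 + k)*(-19 + k) (f(k) = (k - 19)*(k - 161) = (-19 + k)*(-161 + k) = (-161 + k)*(-19 + k))
415323/129159 + 203079/f(-53) = 415323/129159 + 203079/(3059 + (-53)² - 180*(-53)) = 415323*(1/129159) + 203079/(3059 + 2809 + 9540) = 46147/14351 + 203079/15408 = 46147/14351 + 203079*(1/15408) = 46147/14351 + 67693/5136 = 1208473235/73706736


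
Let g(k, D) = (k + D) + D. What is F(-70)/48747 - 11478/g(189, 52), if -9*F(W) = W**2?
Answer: -5037098294/128545839 ≈ -39.185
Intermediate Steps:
g(k, D) = k + 2*D (g(k, D) = (D + k) + D = k + 2*D)
F(W) = -W**2/9
F(-70)/48747 - 11478/g(189, 52) = -1/9*(-70)**2/48747 - 11478/(189 + 2*52) = -1/9*4900*(1/48747) - 11478/(189 + 104) = -4900/9*1/48747 - 11478/293 = -4900/438723 - 11478*1/293 = -4900/438723 - 11478/293 = -5037098294/128545839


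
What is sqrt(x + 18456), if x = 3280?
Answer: 2*sqrt(5434) ≈ 147.43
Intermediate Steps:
sqrt(x + 18456) = sqrt(3280 + 18456) = sqrt(21736) = 2*sqrt(5434)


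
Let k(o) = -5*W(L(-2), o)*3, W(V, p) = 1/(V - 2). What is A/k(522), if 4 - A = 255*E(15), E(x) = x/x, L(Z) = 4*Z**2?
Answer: 3514/15 ≈ 234.27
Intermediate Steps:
W(V, p) = 1/(-2 + V)
E(x) = 1
k(o) = -15/14 (k(o) = -5/(-2 + 4*(-2)**2)*3 = -5/(-2 + 4*4)*3 = -5/(-2 + 16)*3 = -5/14*3 = -15/14)
A = -251 (A = 4 - 255 = -251)
A/k(522) = -251/(-15/14) = -251*(-14/15) = 3514/15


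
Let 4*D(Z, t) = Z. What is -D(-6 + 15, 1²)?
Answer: -9/4 ≈ -2.2500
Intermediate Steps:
D(Z, t) = Z/4
-D(-6 + 15, 1²) = -(-6 + 15)/4 = -9/4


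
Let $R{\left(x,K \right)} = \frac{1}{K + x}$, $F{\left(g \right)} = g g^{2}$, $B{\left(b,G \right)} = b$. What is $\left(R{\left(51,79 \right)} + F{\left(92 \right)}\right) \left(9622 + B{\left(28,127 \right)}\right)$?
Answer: $\frac{97686410565}{13} \approx 7.5143 \cdot 10^{9}$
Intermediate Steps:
$F{\left(g \right)} = g^{3}$
$\left(R{\left(51,79 \right)} + F{\left(92 \right)}\right) \left(9622 + B{\left(28,127 \right)}\right) = \left(\frac{1}{79 + 51} + 92^{3}\right) \left(9622 + 28\right) = \left(\frac{1}{130} + 778688\right) 9650 = \frac{101229441}{130} \cdot 9650 = \frac{97686410565}{13}$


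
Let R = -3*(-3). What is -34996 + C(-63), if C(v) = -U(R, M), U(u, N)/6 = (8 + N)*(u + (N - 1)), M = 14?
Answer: -37900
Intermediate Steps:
R = 9
U(u, N) = 6*(8 + N)*(-1 + N + u) (U(u, N) = 6*((8 + N)*(u + (N - 1))) = 6*((8 + N)*(u + (-1 + N))) = 6*((8 + N)*(-1 + N + u)) = 6*(8 + N)*(-1 + N + u))
C(v) = -2904 (C(v) = -(-48 + 6*14² + 42*14 + 48*9 + 6*14*9) = -(-48 + 6*196 + 588 + 432 + 756) = -(-48 + 1176 + 588 + 432 + 756) = -1*2904 = -2904)
-34996 + C(-63) = -34996 - 2904 = -37900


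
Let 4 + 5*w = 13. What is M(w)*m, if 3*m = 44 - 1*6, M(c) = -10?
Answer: -380/3 ≈ -126.67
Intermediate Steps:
w = 9/5 (w = -⅘ + (⅕)*13 = -⅘ + 13/5 = 9/5 ≈ 1.8000)
m = 38/3 (m = (44 - 1*6)/3 = (44 - 6)/3 = (⅓)*38 = 38/3 ≈ 12.667)
M(w)*m = -10*38/3 = -380/3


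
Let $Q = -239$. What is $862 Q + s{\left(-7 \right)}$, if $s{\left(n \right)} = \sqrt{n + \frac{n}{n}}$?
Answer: $-206018 + i \sqrt{6} \approx -2.0602 \cdot 10^{5} + 2.4495 i$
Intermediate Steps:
$s{\left(n \right)} = \sqrt{1 + n}$ ($s{\left(n \right)} = \sqrt{n + 1} = \sqrt{1 + n}$)
$862 Q + s{\left(-7 \right)} = 862 \left(-239\right) + \sqrt{1 - 7} = -206018 + \sqrt{-6} = -206018 + i \sqrt{6}$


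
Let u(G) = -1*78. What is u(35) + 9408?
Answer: 9330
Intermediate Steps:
u(G) = -78
u(35) + 9408 = -78 + 9408 = 9330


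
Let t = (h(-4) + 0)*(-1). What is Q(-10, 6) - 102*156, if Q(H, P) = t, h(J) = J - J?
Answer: -15912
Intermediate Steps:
h(J) = 0
t = 0 (t = (0 + 0)*(-1) = 0*(-1) = 0)
Q(H, P) = 0
Q(-10, 6) - 102*156 = 0 - 102*156 = 0 - 15912 = -15912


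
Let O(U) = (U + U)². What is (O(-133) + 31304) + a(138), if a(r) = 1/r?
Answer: 14084281/138 ≈ 1.0206e+5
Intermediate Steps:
O(U) = 4*U² (O(U) = (2*U)² = 4*U²)
(O(-133) + 31304) + a(138) = (4*(-133)² + 31304) + 1/138 = (4*17689 + 31304) + 1/138 = (70756 + 31304) + 1/138 = 102060 + 1/138 = 14084281/138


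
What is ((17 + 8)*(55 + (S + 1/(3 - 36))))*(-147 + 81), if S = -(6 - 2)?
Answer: -84100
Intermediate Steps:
S = -4 (S = -1*4 = -4)
((17 + 8)*(55 + (S + 1/(3 - 36))))*(-147 + 81) = ((17 + 8)*(55 + (-4 + 1/(3 - 36))))*(-147 + 81) = (25*(55 + (-4 + 1/(-33))))*(-66) = (25*(55 + (-4 - 1/33)))*(-66) = (25*(55 - 133/33))*(-66) = (25*(1682/33))*(-66) = (42050/33)*(-66) = -84100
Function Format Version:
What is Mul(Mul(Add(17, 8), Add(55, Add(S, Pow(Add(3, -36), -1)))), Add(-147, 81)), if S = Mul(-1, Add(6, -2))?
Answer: -84100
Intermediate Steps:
S = -4 (S = Mul(-1, 4) = -4)
Mul(Mul(Add(17, 8), Add(55, Add(S, Pow(Add(3, -36), -1)))), Add(-147, 81)) = Mul(Mul(Add(17, 8), Add(55, Add(-4, Pow(Add(3, -36), -1)))), Add(-147, 81)) = Mul(Mul(25, Add(55, Add(-4, Pow(-33, -1)))), -66) = Mul(Mul(25, Add(55, Add(-4, Rational(-1, 33)))), -66) = Mul(Mul(25, Add(55, Rational(-133, 33))), -66) = Mul(Mul(25, Rational(1682, 33)), -66) = Mul(Rational(42050, 33), -66) = -84100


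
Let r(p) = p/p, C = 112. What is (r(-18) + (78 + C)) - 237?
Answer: -46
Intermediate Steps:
r(p) = 1
(r(-18) + (78 + C)) - 237 = (1 + (78 + 112)) - 237 = (1 + 190) - 237 = 191 - 237 = -46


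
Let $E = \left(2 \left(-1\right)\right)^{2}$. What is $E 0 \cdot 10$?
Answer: $0$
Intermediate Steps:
$E = 4$ ($E = \left(-2\right)^{2} = 4$)
$E 0 \cdot 10 = 4 \cdot 0 \cdot 10 = 0 \cdot 10 = 0$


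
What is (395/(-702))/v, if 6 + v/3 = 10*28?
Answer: -395/577044 ≈ -0.00068452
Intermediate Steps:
v = 822 (v = -18 + 3*(10*28) = -18 + 3*280 = -18 + 840 = 822)
(395/(-702))/v = (395/(-702))/822 = (395*(-1/702))*(1/822) = -395/702*1/822 = -395/577044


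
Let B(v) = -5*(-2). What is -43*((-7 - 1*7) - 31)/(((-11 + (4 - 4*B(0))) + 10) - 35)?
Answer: -215/8 ≈ -26.875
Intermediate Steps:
B(v) = 10
-43*((-7 - 1*7) - 31)/(((-11 + (4 - 4*B(0))) + 10) - 35) = -43*((-7 - 1*7) - 31)/(((-11 + (4 - 4*10)) + 10) - 35) = -43*((-7 - 7) - 31)/(((-11 + (4 - 40)) + 10) - 35) = -43*(-14 - 31)/(((-11 - 36) + 10) - 35) = -(-1935)/((-47 + 10) - 35) = -(-1935)/(-37 - 35) = -(-1935)/(-72) = -(-1935)*(-1)/72 = -43*5/8 = -215/8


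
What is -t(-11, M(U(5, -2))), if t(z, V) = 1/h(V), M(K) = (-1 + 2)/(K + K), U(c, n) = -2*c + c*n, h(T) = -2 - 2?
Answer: 1/4 ≈ 0.25000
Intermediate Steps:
h(T) = -4
M(K) = 1/(2*K)
t(z, V) = -1/4 (t(z, V) = 1/(-4) = -1/4)
-t(-11, M(U(5, -2))) = -1*(-1/4) = 1/4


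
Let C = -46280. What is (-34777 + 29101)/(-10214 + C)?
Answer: 2838/28247 ≈ 0.10047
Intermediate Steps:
(-34777 + 29101)/(-10214 + C) = (-34777 + 29101)/(-10214 - 46280) = -5676/(-56494) = -5676*(-1/56494) = 2838/28247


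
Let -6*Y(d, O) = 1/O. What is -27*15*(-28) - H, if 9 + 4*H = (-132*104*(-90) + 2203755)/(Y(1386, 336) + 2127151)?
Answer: 38910120246747/3430669132 ≈ 11342.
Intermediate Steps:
Y(d, O) = -1/(6*O)
H = -6332289867/3430669132 (H = -9/4 + ((-132*104*(-90) + 2203755)/(-1/6/336 + 2127151))/4 = -9/4 + ((-13728*(-90) + 2203755)/(-1/6*1/336 + 2127151))/4 = -9/4 + ((1235520 + 2203755)/(-1/2016 + 2127151))/4 = -9/4 + (3439275/(4288336415/2016))/4 = -9/4 + (3439275*(2016/4288336415))/4 = -9/4 + (1/4)*(1386715680/857667283) = -9/4 + 346678920/857667283 = -6332289867/3430669132 ≈ -1.8458)
-27*15*(-28) - H = -27*15*(-28) - 1*(-6332289867/3430669132) = -405*(-28) + 6332289867/3430669132 = 11340 + 6332289867/3430669132 = 38910120246747/3430669132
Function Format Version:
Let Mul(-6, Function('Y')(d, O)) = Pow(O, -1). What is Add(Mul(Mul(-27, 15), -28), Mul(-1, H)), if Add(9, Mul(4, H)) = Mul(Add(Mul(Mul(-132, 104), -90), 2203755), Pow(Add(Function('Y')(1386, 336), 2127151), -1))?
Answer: Rational(38910120246747, 3430669132) ≈ 11342.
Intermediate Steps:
Function('Y')(d, O) = Mul(Rational(-1, 6), Pow(O, -1))
H = Rational(-6332289867, 3430669132) (H = Add(Rational(-9, 4), Mul(Rational(1, 4), Mul(Add(Mul(Mul(-132, 104), -90), 2203755), Pow(Add(Mul(Rational(-1, 6), Pow(336, -1)), 2127151), -1)))) = Add(Rational(-9, 4), Mul(Rational(1, 4), Mul(Add(Mul(-13728, -90), 2203755), Pow(Add(Mul(Rational(-1, 6), Rational(1, 336)), 2127151), -1)))) = Add(Rational(-9, 4), Mul(Rational(1, 4), Mul(Add(1235520, 2203755), Pow(Add(Rational(-1, 2016), 2127151), -1)))) = Add(Rational(-9, 4), Mul(Rational(1, 4), Mul(3439275, Pow(Rational(4288336415, 2016), -1)))) = Add(Rational(-9, 4), Mul(Rational(1, 4), Mul(3439275, Rational(2016, 4288336415)))) = Add(Rational(-9, 4), Mul(Rational(1, 4), Rational(1386715680, 857667283))) = Add(Rational(-9, 4), Rational(346678920, 857667283)) = Rational(-6332289867, 3430669132) ≈ -1.8458)
Add(Mul(Mul(-27, 15), -28), Mul(-1, H)) = Add(Mul(Mul(-27, 15), -28), Mul(-1, Rational(-6332289867, 3430669132))) = Add(Mul(-405, -28), Rational(6332289867, 3430669132)) = Add(11340, Rational(6332289867, 3430669132)) = Rational(38910120246747, 3430669132)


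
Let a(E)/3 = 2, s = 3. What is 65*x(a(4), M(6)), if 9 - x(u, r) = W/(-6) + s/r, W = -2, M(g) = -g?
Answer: 3575/6 ≈ 595.83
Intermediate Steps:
a(E) = 6 (a(E) = 3*2 = 6)
x(u, r) = 26/3 - 3/r (x(u, r) = 9 - (-2/(-6) + 3/r) = 9 - (-2*(-1/6) + 3/r) = 9 - (1/3 + 3/r) = 9 + (-1/3 - 3/r) = 26/3 - 3/r)
65*x(a(4), M(6)) = 65*(26/3 - 3/((-1*6))) = 65*(26/3 - 3/(-6)) = 65*(26/3 - 3*(-1/6)) = 65*(26/3 + 1/2) = 65*(55/6) = 3575/6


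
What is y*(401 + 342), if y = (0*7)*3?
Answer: 0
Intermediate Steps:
y = 0 (y = 0*3 = 0)
y*(401 + 342) = 0*(401 + 342) = 0*743 = 0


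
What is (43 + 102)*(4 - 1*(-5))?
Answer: 1305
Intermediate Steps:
(43 + 102)*(4 - 1*(-5)) = 145*(4 + 5) = 145*9 = 1305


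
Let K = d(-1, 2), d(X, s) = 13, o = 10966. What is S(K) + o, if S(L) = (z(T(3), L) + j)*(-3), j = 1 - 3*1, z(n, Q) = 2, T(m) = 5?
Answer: 10966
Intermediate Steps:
K = 13
j = -2 (j = 1 - 3 = -2)
S(L) = 0 (S(L) = (2 - 2)*(-3) = 0*(-3) = 0)
S(K) + o = 0 + 10966 = 10966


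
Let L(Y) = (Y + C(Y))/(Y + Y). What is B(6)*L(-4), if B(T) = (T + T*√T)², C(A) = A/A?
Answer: 189/2 + 27*√6 ≈ 160.64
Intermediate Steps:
C(A) = 1
L(Y) = (1 + Y)/(2*Y) (L(Y) = (Y + 1)/(Y + Y) = (1 + Y)/((2*Y)) = (1 + Y)*(1/(2*Y)) = (1 + Y)/(2*Y))
B(T) = (T + T^(3/2))²
B(6)*L(-4) = (6 + 6^(3/2))²*((½)*(1 - 4)/(-4)) = (6 + 6*√6)²*((½)*(-¼)*(-3)) = (6 + 6*√6)²*(3/8) = 3*(6 + 6*√6)²/8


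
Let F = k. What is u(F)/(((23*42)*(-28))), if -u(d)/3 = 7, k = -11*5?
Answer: 1/1288 ≈ 0.00077640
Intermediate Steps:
k = -55
F = -55
u(d) = -21 (u(d) = -3*7 = -21)
u(F)/(((23*42)*(-28))) = -21/((23*42)*(-28)) = -21/(966*(-28)) = -21/(-27048) = -21*(-1/27048) = 1/1288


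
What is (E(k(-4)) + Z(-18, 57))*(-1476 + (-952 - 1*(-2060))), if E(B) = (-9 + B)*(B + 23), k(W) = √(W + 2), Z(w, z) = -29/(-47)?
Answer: 3604192/47 - 5152*I*√2 ≈ 76685.0 - 7286.0*I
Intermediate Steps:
Z(w, z) = 29/47 (Z(w, z) = -29*(-1/47) = 29/47)
k(W) = √(2 + W)
E(B) = (-9 + B)*(23 + B)
(E(k(-4)) + Z(-18, 57))*(-1476 + (-952 - 1*(-2060))) = ((-207 + (√(2 - 4))² + 14*√(2 - 4)) + 29/47)*(-1476 + (-952 - 1*(-2060))) = ((-207 + (√(-2))² + 14*√(-2)) + 29/47)*(-1476 + (-952 + 2060)) = ((-207 + (I*√2)² + 14*(I*√2)) + 29/47)*(-1476 + 1108) = ((-207 - 2 + 14*I*√2) + 29/47)*(-368) = ((-209 + 14*I*√2) + 29/47)*(-368) = (-9794/47 + 14*I*√2)*(-368) = 3604192/47 - 5152*I*√2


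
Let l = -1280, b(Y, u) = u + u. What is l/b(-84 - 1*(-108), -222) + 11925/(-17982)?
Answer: 4435/1998 ≈ 2.2197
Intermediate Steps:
b(Y, u) = 2*u
l/b(-84 - 1*(-108), -222) + 11925/(-17982) = -1280/(2*(-222)) + 11925/(-17982) = -1280/(-444) + 11925*(-1/17982) = -1280*(-1/444) - 1325/1998 = 320/111 - 1325/1998 = 4435/1998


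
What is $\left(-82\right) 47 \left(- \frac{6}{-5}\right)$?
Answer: $- \frac{23124}{5} \approx -4624.8$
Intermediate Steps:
$\left(-82\right) 47 \left(- \frac{6}{-5}\right) = - 3854 \left(\left(-6\right) \left(- \frac{1}{5}\right)\right) = \left(-3854\right) \frac{6}{5} = - \frac{23124}{5}$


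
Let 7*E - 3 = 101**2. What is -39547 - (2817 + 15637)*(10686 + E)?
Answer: -1568977553/7 ≈ -2.2414e+8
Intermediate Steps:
E = 10204/7 (E = 3/7 + (1/7)*101**2 = 3/7 + (1/7)*10201 = 3/7 + 10201/7 = 10204/7 ≈ 1457.7)
-39547 - (2817 + 15637)*(10686 + E) = -39547 - (2817 + 15637)*(10686 + 10204/7) = -39547 - 18454*85006/7 = -39547 - 1*1568700724/7 = -39547 - 1568700724/7 = -1568977553/7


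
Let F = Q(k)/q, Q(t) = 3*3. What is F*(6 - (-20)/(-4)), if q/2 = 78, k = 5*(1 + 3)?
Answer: 3/52 ≈ 0.057692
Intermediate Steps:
k = 20 (k = 5*4 = 20)
Q(t) = 9
q = 156 (q = 2*78 = 156)
F = 3/52 (F = 9/156 = 9*(1/156) = 3/52 ≈ 0.057692)
F*(6 - (-20)/(-4)) = 3*(6 - (-20)/(-4))/52 = 3*(6 - (-20)*(-1)/4)/52 = 3*(6 - 4*5/4)/52 = 3*(6 - 5)/52 = (3/52)*1 = 3/52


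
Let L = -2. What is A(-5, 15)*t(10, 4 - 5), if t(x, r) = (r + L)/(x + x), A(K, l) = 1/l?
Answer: -1/100 ≈ -0.010000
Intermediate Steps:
t(x, r) = (-2 + r)/(2*x) (t(x, r) = (r - 2)/(x + x) = (-2 + r)/((2*x)) = (-2 + r)*(1/(2*x)) = (-2 + r)/(2*x))
A(-5, 15)*t(10, 4 - 5) = ((1/2)*(-2 + (4 - 5))/10)/15 = ((1/2)*(1/10)*(-2 - 1))/15 = ((1/2)*(1/10)*(-3))/15 = (1/15)*(-3/20) = -1/100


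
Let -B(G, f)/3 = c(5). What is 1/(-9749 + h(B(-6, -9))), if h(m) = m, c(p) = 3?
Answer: -1/9758 ≈ -0.00010248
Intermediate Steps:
B(G, f) = -9 (B(G, f) = -3*3 = -9)
1/(-9749 + h(B(-6, -9))) = 1/(-9749 - 9) = 1/(-9758) = -1/9758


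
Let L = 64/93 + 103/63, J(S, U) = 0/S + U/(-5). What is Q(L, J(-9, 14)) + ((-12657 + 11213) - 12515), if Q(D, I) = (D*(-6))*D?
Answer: -17788683215/1271403 ≈ -13991.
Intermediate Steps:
J(S, U) = -U/5 (J(S, U) = 0 + U*(-⅕) = 0 - U/5 = -U/5)
L = 4537/1953 (L = 64*(1/93) + 103*(1/63) = 64/93 + 103/63 = 4537/1953 ≈ 2.3231)
Q(D, I) = -6*D² (Q(D, I) = (-6*D)*D = -6*D²)
Q(L, J(-9, 14)) + ((-12657 + 11213) - 12515) = -6*(4537/1953)² + ((-12657 + 11213) - 12515) = -6*20584369/3814209 + (-1444 - 12515) = -41168738/1271403 - 13959 = -17788683215/1271403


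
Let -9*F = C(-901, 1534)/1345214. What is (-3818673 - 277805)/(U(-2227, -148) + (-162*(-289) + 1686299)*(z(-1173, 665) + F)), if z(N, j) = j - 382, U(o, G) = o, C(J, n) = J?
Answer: -1599863096988/191551101688871 ≈ -0.0083521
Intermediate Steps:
z(N, j) = -382 + j
F = 901/12106926 (F = -(-901)/(9*1345214) = -⅑*(-901/1345214) = 901/12106926 ≈ 7.4420e-5)
(-3818673 - 277805)/(U(-2227, -148) + (-162*(-289) + 1686299)*(z(-1173, 665) + F)) = (-3818673 - 277805)/(-2227 + (-162*(-289) + 1686299)*((-382 + 665) + 901/12106926)) = -4096478/(-2227 + (46818 + 1686299)*(283 + 901/12106926)) = -4096478/(-2227 + 1733117*(3426260959/12106926)) = -4096478/(-2227 + 191551971434813/390546) = -4096478/191551101688871/390546 = -4096478*390546/191551101688871 = -1599863096988/191551101688871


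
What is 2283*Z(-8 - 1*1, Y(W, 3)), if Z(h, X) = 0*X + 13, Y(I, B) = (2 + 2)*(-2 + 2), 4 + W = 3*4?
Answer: 29679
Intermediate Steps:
W = 8 (W = -4 + 3*4 = -4 + 12 = 8)
Y(I, B) = 0 (Y(I, B) = 4*0 = 0)
Z(h, X) = 13 (Z(h, X) = 0 + 13 = 13)
2283*Z(-8 - 1*1, Y(W, 3)) = 2283*13 = 29679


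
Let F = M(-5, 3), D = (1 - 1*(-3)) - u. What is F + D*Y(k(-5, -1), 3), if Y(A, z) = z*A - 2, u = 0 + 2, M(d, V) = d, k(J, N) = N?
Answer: -15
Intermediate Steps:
u = 2
Y(A, z) = -2 + A*z (Y(A, z) = A*z - 2 = -2 + A*z)
D = 2 (D = (1 - 1*(-3)) - 1*2 = (1 + 3) - 2 = 4 - 2 = 2)
F = -5
F + D*Y(k(-5, -1), 3) = -5 + 2*(-2 - 1*3) = -5 + 2*(-2 - 3) = -5 + 2*(-5) = -5 - 10 = -15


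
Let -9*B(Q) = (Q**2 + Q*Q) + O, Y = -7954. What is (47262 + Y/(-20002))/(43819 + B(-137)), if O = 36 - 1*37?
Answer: 4254041151/3568696834 ≈ 1.1920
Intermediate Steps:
O = -1 (O = 36 - 37 = -1)
B(Q) = 1/9 - 2*Q**2/9 (B(Q) = -((Q**2 + Q*Q) - 1)/9 = -((Q**2 + Q**2) - 1)/9 = -(2*Q**2 - 1)/9 = -(-1 + 2*Q**2)/9 = 1/9 - 2*Q**2/9)
(47262 + Y/(-20002))/(43819 + B(-137)) = (47262 - 7954/(-20002))/(43819 + (1/9 - 2/9*(-137)**2)) = (47262 - 7954*(-1/20002))/(43819 + (1/9 - 2/9*18769)) = (47262 + 3977/10001)/(43819 + (1/9 - 37538/9)) = 472671239/(10001*(43819 - 37537/9)) = 472671239/(10001*(356834/9)) = (472671239/10001)*(9/356834) = 4254041151/3568696834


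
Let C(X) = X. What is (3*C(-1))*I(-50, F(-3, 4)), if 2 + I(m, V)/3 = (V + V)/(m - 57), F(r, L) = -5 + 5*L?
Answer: 2196/107 ≈ 20.523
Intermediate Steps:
I(m, V) = -6 + 6*V/(-57 + m) (I(m, V) = -6 + 3*((V + V)/(m - 57)) = -6 + 3*((2*V)/(-57 + m)) = -6 + 3*(2*V/(-57 + m)) = -6 + 6*V/(-57 + m))
(3*C(-1))*I(-50, F(-3, 4)) = (3*(-1))*(6*(57 + (-5 + 5*4) - 1*(-50))/(-57 - 50)) = -18*(57 + (-5 + 20) + 50)/(-107) = -18*(-1)*(57 + 15 + 50)/107 = -18*(-1)*122/107 = -3*(-732/107) = 2196/107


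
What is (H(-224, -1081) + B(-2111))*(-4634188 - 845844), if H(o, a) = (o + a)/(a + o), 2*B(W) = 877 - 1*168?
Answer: -1948151376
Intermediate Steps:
B(W) = 709/2 (B(W) = (877 - 1*168)/2 = (877 - 168)/2 = (1/2)*709 = 709/2)
H(o, a) = 1 (H(o, a) = (a + o)/(a + o) = 1)
(H(-224, -1081) + B(-2111))*(-4634188 - 845844) = (1 + 709/2)*(-4634188 - 845844) = (711/2)*(-5480032) = -1948151376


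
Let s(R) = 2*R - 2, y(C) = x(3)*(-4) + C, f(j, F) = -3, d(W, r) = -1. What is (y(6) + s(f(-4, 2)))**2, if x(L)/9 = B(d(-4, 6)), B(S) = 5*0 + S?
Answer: 1156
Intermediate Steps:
B(S) = S (B(S) = 0 + S = S)
x(L) = -9 (x(L) = 9*(-1) = -9)
y(C) = 36 + C (y(C) = -9*(-4) + C = 36 + C)
s(R) = -2 + 2*R
(y(6) + s(f(-4, 2)))**2 = ((36 + 6) + (-2 + 2*(-3)))**2 = (42 + (-2 - 6))**2 = (42 - 8)**2 = 34**2 = 1156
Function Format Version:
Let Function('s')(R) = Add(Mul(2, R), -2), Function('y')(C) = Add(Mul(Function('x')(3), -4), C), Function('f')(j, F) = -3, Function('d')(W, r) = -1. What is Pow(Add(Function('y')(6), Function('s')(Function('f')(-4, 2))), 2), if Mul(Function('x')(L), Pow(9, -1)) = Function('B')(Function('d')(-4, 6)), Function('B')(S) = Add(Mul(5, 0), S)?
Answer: 1156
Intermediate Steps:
Function('B')(S) = S (Function('B')(S) = Add(0, S) = S)
Function('x')(L) = -9 (Function('x')(L) = Mul(9, -1) = -9)
Function('y')(C) = Add(36, C) (Function('y')(C) = Add(Mul(-9, -4), C) = Add(36, C))
Function('s')(R) = Add(-2, Mul(2, R))
Pow(Add(Function('y')(6), Function('s')(Function('f')(-4, 2))), 2) = Pow(Add(Add(36, 6), Add(-2, Mul(2, -3))), 2) = Pow(Add(42, Add(-2, -6)), 2) = Pow(Add(42, -8), 2) = Pow(34, 2) = 1156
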